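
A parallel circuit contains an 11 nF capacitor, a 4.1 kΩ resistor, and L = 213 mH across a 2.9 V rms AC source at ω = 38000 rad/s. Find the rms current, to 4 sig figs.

1.109 mA

X_L = ωL = 8094 Ω
X_C = 1/(ωC) = 2392 Ω
Parallel: admittances add. Y = 1/R + 1/(jωL) + jωC
Y = (0.0002439 + j0.0002945) S
|Y| = 0.0003823 S → |Z| = 1/|Y| = 2615 Ω, ∠Z = −∠Y = -50.36°
I = V/|Z| = 2.9/2615 = 1.109 mA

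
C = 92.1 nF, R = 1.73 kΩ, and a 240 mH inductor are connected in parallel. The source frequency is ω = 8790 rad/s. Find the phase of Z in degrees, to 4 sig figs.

X_L = ωL = 2110 Ω
X_C = 1/(ωC) = 1235 Ω
Parallel: admittances add. Y = 1/R + 1/(jωL) + jωC
Y = (0.0005780 + j0.0003355) S
|Y| = 0.0006684 S → |Z| = 1/|Y| = 1496 Ω, ∠Z = −∠Y = -30.13°

-30.13°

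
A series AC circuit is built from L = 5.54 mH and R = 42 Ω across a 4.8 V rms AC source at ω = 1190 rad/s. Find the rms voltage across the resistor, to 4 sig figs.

X_L = ωL = 6.593 Ω
Z = 42.00 + j6.593 Ω
|Z| = √(42.00² + 6.593²) = 42.51 Ω
I = V/|Z| = 112.9 mA
V_R = I·|Z_R| = 0.1129 × 42.00 = 4.742 V

4.742 V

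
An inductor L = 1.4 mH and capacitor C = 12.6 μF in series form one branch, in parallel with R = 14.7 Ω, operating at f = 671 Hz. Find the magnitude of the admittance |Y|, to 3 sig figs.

ω = 2πf = 4216 rad/s
X_L = ωL = 5.90 Ω
X_C = 1/(ωC) = 18.8 Ω
Branch 1: Z₁ = R = 14.7 Ω
Branch 2 (series LC): Z₂ = j(X_L − X_C) = −j12.9 Ω
Parallel: Z = Z₁Z₂/(Z₁+Z₂), |Z| = 9.71 Ω, ∠Z = -48.7°
|Y| = 1/|Z| = 103 mS

103 mS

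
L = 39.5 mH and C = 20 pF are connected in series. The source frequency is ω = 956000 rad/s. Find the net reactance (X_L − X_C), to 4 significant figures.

X_L = ωL = 37760 Ω
X_C = 1/(ωC) = 52300 Ω
X = 37760 − 52300 = -14540 Ω

-14540 Ω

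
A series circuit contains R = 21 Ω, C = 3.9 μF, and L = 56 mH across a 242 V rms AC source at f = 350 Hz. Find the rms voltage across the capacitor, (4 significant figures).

1283 V

ω = 2πf = 2199 rad/s
X_L = ωL = 123.2 Ω
X_C = 1/(ωC) = 116.6 Ω
Net reactance X = X_L − X_C = 6.553 Ω
Z = 21.00 + j6.553 Ω
|Z| = √(21.00² + 6.553²) = 22.00 Ω
I = V/|Z| = 11.00 A
V_C = I·|Z_C| = 11.00 × 116.6 = 1283 V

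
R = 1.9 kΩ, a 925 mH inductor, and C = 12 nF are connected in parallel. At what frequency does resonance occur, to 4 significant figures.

ω₀ = 1/√(LC) = 1/√(0.925 × 1.2e-08) = 9492 rad/s
f₀ = ω₀/(2π) = 1.511 kHz

1.511 kHz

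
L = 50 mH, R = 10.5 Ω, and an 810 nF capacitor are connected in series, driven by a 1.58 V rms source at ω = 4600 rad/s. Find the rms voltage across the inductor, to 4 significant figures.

X_L = ωL = 230.0 Ω
X_C = 1/(ωC) = 268.4 Ω
Net reactance X = X_L − X_C = -38.38 Ω
Z = 10.50 − j38.38 Ω
|Z| = √(10.50² + 38.38²) = 39.79 Ω
I = V/|Z| = 39.70 mA
V_L = I·|Z_L| = 0.03970 × 230.0 = 9.132 V

9.132 V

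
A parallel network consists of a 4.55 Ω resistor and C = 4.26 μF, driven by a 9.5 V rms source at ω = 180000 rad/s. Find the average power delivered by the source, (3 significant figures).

X_C = 1/(ωC) = 1.30 Ω
Parallel: admittances add. Y = 1/R + jωC
Y = (0.220 + j0.767) S
|Y| = 0.798 S → |Z| = 1/|Y| = 1.25 Ω, ∠Z = −∠Y = -74.0°
I = V/|Z| = 7.58 A
P = VI cos φ = 9.5 × 7.58 × cos(-74.0°) = 19.8 W

19.8 W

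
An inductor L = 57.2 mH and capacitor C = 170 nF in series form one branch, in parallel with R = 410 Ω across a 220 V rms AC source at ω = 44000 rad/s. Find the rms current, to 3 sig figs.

X_L = ωL = 2520 Ω
X_C = 1/(ωC) = 134 Ω
Branch 1: Z₁ = R = 410 Ω
Branch 2 (series LC): Z₂ = j(X_L − X_C) = j2380 Ω
Parallel: Z = Z₁Z₂/(Z₁+Z₂), |Z| = 404 Ω, ∠Z = 9.76°
I = V/|Z| = 220/404 = 544 mA

544 mA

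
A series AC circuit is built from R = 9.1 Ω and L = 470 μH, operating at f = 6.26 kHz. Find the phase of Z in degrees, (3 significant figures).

63.8°

ω = 2πf = 39330 rad/s
X_L = ωL = 18.5 Ω
Z = 9.10 + j18.5 Ω
|Z| = √(9.10² + 18.5²) = 20.6 Ω
∠Z = arctan(18.5/9.10) = 63.8°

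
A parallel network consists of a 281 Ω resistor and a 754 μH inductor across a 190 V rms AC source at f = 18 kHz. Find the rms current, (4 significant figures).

ω = 2πf = 113100 rad/s
X_L = ωL = 85.28 Ω
Parallel: admittances add. Y = 1/R + 1/(jωL)
Y = (0.003559 − j0.01173) S
|Y| = 0.01225 S → |Z| = 1/|Y| = 81.60 Ω, ∠Z = −∠Y = 73.12°
I = V/|Z| = 190/81.60 = 2.328 A

2.328 A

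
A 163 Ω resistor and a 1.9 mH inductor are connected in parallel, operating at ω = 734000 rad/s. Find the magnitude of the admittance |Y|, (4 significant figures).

6.177 mS

X_L = ωL = 1395 Ω
Parallel: admittances add. Y = 1/R + 1/(jωL)
Y = (0.006135 − j0.0007171) S
|Y| = 0.006177 S → |Z| = 1/|Y| = 161.9 Ω, ∠Z = −∠Y = 6.666°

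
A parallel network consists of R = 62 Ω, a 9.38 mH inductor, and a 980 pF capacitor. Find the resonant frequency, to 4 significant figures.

52.49 kHz

ω₀ = 1/√(LC) = 1/√(0.00938 × 9.8e-10) = 329800 rad/s
f₀ = ω₀/(2π) = 52.49 kHz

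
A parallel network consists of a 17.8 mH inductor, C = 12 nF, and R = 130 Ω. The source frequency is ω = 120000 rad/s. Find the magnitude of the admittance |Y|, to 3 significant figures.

7.75 mS

X_L = ωL = 2140 Ω
X_C = 1/(ωC) = 694 Ω
Parallel: admittances add. Y = 1/R + 1/(jωL) + jωC
Y = (0.00769 + j0.000972) S
|Y| = 0.00775 S → |Z| = 1/|Y| = 129 Ω, ∠Z = −∠Y = -7.20°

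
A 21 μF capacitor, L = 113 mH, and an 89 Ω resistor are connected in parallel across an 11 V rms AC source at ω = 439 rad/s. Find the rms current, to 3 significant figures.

172 mA

X_L = ωL = 49.6 Ω
X_C = 1/(ωC) = 108 Ω
Parallel: admittances add. Y = 1/R + 1/(jωL) + jωC
Y = (0.0112 − j0.0109) S
|Y| = 0.0157 S → |Z| = 1/|Y| = 63.8 Ω, ∠Z = −∠Y = 44.2°
I = V/|Z| = 11/63.8 = 172 mA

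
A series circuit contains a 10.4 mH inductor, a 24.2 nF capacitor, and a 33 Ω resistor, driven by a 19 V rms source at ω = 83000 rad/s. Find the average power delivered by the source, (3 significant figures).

X_L = ωL = 863 Ω
X_C = 1/(ωC) = 498 Ω
Net reactance X = X_L − X_C = 365 Ω
Z = 33.0 + j365 Ω
|Z| = √(33.0² + 365²) = 367 Ω
∠Z = arctan(365/33.0) = 84.8°
I = V/|Z| = 51.8 mA
P = VI cos φ = 19 × 0.0518 × cos(84.8°) = 88.5 mW

88.5 mW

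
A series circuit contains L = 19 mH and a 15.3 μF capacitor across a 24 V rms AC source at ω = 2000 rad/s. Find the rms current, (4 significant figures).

X_L = ωL = 38.00 Ω
X_C = 1/(ωC) = 32.68 Ω
Net reactance X = X_L − X_C = 5.320 Ω
Z = j5.320 Ω
|Z| = √(0² + 5.320²) = 5.320 Ω
I = V/|Z| = 24/5.320 = 4.511 A

4.511 A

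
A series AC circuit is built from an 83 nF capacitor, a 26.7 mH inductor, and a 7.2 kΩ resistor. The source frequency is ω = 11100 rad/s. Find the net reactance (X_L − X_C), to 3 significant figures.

X_L = ωL = 296 Ω
X_C = 1/(ωC) = 1090 Ω
X = 296 − 1090 = -789 Ω

-789 Ω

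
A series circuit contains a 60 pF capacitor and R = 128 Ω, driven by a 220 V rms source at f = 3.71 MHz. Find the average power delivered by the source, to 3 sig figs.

11.7 W

ω = 2πf = 2.331e+07 rad/s
X_C = 1/(ωC) = 715 Ω
Z = 128 − j715 Ω
|Z| = √(128² + 715²) = 726 Ω
∠Z = arctan(-715/128) = -79.9°
I = V/|Z| = 303 mA
P = VI cos φ = 220 × 0.303 × cos(-79.9°) = 11.7 W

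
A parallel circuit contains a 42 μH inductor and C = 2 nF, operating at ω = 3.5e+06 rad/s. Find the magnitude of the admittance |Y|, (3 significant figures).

197 μS

X_L = ωL = 147 Ω
X_C = 1/(ωC) = 143 Ω
Parallel: admittances add. Y = 1/(jωL) + jωC
Y = (0 + j0.000197) S
|Y| = 0.000197 S → |Z| = 1/|Y| = 5070 Ω, ∠Z = −∠Y = -90.0°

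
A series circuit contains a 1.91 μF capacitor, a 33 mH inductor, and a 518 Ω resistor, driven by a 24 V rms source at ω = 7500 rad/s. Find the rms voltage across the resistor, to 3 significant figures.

22.7 V

X_L = ωL = 248 Ω
X_C = 1/(ωC) = 69.8 Ω
Net reactance X = X_L − X_C = 178 Ω
Z = 518 + j178 Ω
|Z| = √(518² + 178²) = 548 Ω
I = V/|Z| = 43.8 mA
V_R = I·|Z_R| = 0.0438 × 518 = 22.7 V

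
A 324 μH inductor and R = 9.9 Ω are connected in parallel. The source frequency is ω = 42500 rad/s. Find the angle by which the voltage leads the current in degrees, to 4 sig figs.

X_L = ωL = 13.77 Ω
Parallel: admittances add. Y = 1/R + 1/(jωL)
Y = (0.1010 − j0.07262) S
|Y| = 0.1244 S → |Z| = 1/|Y| = 8.038 Ω, ∠Z = −∠Y = 35.71°

35.71°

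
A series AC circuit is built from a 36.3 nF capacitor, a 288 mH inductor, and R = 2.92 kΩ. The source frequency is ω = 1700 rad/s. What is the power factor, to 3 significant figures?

0.183

X_L = ωL = 490 Ω
X_C = 1/(ωC) = 16200 Ω
Net reactance X = X_L − X_C = -15700 Ω
Z = 2920 − j15700 Ω
|Z| = √(2920² + 15700²) = 16000 Ω
∠Z = arctan(-15700/2920) = -79.5°
cos φ = cos(-79.5°) = 0.183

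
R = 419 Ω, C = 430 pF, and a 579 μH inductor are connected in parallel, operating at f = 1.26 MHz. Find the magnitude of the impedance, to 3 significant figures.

251 Ω

ω = 2πf = 7.917e+06 rad/s
X_L = ωL = 4580 Ω
X_C = 1/(ωC) = 294 Ω
Parallel: admittances add. Y = 1/R + 1/(jωL) + jωC
Y = (0.00239 + j0.00319) S
|Y| = 0.00398 S → |Z| = 1/|Y| = 251 Ω, ∠Z = −∠Y = -53.2°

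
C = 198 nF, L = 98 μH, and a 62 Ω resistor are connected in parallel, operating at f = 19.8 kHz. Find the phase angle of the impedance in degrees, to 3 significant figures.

ω = 2πf = 124400 rad/s
X_L = ωL = 12.2 Ω
X_C = 1/(ωC) = 40.6 Ω
Parallel: admittances add. Y = 1/R + 1/(jωL) + jωC
Y = (0.0161 − j0.0574) S
|Y| = 0.0596 S → |Z| = 1/|Y| = 16.8 Ω, ∠Z = −∠Y = 74.3°

74.3°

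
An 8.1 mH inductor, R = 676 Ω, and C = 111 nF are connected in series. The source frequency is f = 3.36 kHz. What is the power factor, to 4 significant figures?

ω = 2πf = 21110 rad/s
X_L = ωL = 171.0 Ω
X_C = 1/(ωC) = 426.7 Ω
Net reactance X = X_L − X_C = -255.7 Ω
Z = 676.0 − j255.7 Ω
|Z| = √(676.0² + 255.7²) = 722.8 Ω
∠Z = arctan(-255.7/676.0) = -20.72°
cos φ = cos(-20.72°) = 0.9353

0.9353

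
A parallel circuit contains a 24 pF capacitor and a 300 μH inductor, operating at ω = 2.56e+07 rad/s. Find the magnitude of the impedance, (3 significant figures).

X_L = ωL = 7680 Ω
X_C = 1/(ωC) = 1630 Ω
Parallel: admittances add. Y = 1/(jωL) + jωC
Y = (0 + j0.000484) S
|Y| = 0.000484 S → |Z| = 1/|Y| = 2070 Ω, ∠Z = −∠Y = -90.0°

2070 Ω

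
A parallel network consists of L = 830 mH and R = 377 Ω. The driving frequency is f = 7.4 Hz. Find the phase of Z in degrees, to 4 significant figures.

84.16°

ω = 2πf = 46.50 rad/s
X_L = ωL = 38.59 Ω
Parallel: admittances add. Y = 1/R + 1/(jωL)
Y = (0.002653 − j0.02591) S
|Y| = 0.02605 S → |Z| = 1/|Y| = 38.39 Ω, ∠Z = −∠Y = 84.16°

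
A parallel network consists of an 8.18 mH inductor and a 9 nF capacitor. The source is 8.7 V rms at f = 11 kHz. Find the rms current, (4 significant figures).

ω = 2πf = 69120 rad/s
X_L = ωL = 565.4 Ω
X_C = 1/(ωC) = 1608 Ω
Parallel: admittances add. Y = 1/(jωL) + jωC
Y = (0 − j0.001147) S
|Y| = 0.001147 S → |Z| = 1/|Y| = 872.0 Ω, ∠Z = −∠Y = 90.00°
I = V/|Z| = 8.7/872.0 = 9.977 mA

9.977 mA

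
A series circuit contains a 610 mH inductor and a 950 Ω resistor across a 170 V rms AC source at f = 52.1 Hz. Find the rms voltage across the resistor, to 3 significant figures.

166 V

ω = 2πf = 327.4 rad/s
X_L = ωL = 200 Ω
Z = 950 + j200 Ω
|Z| = √(950² + 200²) = 971 Ω
I = V/|Z| = 175 mA
V_R = I·|Z_R| = 0.175 × 950 = 166 V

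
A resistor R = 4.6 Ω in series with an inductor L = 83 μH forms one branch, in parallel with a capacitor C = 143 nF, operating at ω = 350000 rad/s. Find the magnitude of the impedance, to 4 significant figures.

X_L = ωL = 29.05 Ω
X_C = 1/(ωC) = 19.98 Ω
Branch 1 (R+jX_L): Z₁ = 4.600 + j29.05 Ω, |Z₁| = 29.41 Ω
Branch 2 (−jX_C): Z₂ = −j19.98 Ω
Parallel: Z = Z₁Z₂/(Z₁+Z₂), |Z| = 57.78 Ω, ∠Z = -72.11°

57.78 Ω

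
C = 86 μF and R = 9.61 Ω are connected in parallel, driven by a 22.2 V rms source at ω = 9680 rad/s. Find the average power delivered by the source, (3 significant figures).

51.3 W

X_C = 1/(ωC) = 1.20 Ω
Parallel: admittances add. Y = 1/R + jωC
Y = (0.104 + j0.832) S
|Y| = 0.839 S → |Z| = 1/|Y| = 1.19 Ω, ∠Z = −∠Y = -82.9°
I = V/|Z| = 18.6 A
P = VI cos φ = 22.2 × 18.6 × cos(-82.9°) = 51.3 W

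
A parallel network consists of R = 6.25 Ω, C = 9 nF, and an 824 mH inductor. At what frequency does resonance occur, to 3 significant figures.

1.85 kHz

ω₀ = 1/√(LC) = 1/√(0.824 × 9e-09) = 11610 rad/s
f₀ = ω₀/(2π) = 1.85 kHz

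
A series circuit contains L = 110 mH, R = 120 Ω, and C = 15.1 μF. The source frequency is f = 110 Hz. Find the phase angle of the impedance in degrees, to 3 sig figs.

-9.37°

ω = 2πf = 691.2 rad/s
X_L = ωL = 76.0 Ω
X_C = 1/(ωC) = 95.8 Ω
Net reactance X = X_L − X_C = -19.8 Ω
Z = 120 − j19.8 Ω
|Z| = √(120² + 19.8²) = 122 Ω
∠Z = arctan(-19.8/120) = -9.37°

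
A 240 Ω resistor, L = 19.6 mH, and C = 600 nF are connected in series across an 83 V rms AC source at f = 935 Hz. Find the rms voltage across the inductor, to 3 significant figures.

32.6 V

ω = 2πf = 5875 rad/s
X_L = ωL = 115 Ω
X_C = 1/(ωC) = 284 Ω
Net reactance X = X_L − X_C = -169 Ω
Z = 240 − j169 Ω
|Z| = √(240² + 169²) = 293 Ω
I = V/|Z| = 283 mA
V_L = I·|Z_L| = 0.283 × 115 = 32.6 V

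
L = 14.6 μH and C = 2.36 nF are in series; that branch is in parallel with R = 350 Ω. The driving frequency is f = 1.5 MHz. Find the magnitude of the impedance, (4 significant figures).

89.56 Ω

ω = 2πf = 9.425e+06 rad/s
X_L = ωL = 137.6 Ω
X_C = 1/(ωC) = 44.96 Ω
Branch 1: Z₁ = R = 350.0 Ω
Branch 2 (series LC): Z₂ = j(X_L − X_C) = j92.64 Ω
Parallel: Z = Z₁Z₂/(Z₁+Z₂), |Z| = 89.56 Ω, ∠Z = 75.17°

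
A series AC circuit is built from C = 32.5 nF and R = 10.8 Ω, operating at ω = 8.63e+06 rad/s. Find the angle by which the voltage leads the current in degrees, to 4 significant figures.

X_C = 1/(ωC) = 3.565 Ω
Z = 10.80 − j3.565 Ω
|Z| = √(10.80² + 3.565²) = 11.37 Ω
∠Z = arctan(-3.565/10.80) = -18.27°

-18.27°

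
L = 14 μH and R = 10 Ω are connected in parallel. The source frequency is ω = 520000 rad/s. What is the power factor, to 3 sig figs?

0.589

X_L = ωL = 7.28 Ω
Parallel: admittances add. Y = 1/R + 1/(jωL)
Y = (0.100 − j0.137) S
|Y| = 0.170 S → |Z| = 1/|Y| = 5.89 Ω, ∠Z = −∠Y = 53.9°
cos φ = cos(53.9°) = 0.589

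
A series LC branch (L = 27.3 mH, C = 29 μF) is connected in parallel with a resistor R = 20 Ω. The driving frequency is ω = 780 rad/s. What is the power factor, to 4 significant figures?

X_L = ωL = 21.29 Ω
X_C = 1/(ωC) = 44.21 Ω
Branch 1: Z₁ = R = 20.00 Ω
Branch 2 (series LC): Z₂ = j(X_L − X_C) = −j22.91 Ω
Parallel: Z = Z₁Z₂/(Z₁+Z₂), |Z| = 15.07 Ω, ∠Z = -41.11°
cos φ = cos(-41.11°) = 0.7534

0.7534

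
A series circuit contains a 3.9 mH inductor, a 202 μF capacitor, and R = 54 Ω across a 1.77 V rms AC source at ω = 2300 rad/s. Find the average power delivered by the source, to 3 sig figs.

X_L = ωL = 8.97 Ω
X_C = 1/(ωC) = 2.15 Ω
Net reactance X = X_L − X_C = 6.82 Ω
Z = 54.0 + j6.82 Ω
|Z| = √(54.0² + 6.82²) = 54.4 Ω
∠Z = arctan(6.82/54.0) = 7.20°
I = V/|Z| = 32.5 mA
P = VI cos φ = 1.77 × 0.0325 × cos(7.20°) = 57.1 mW

57.1 mW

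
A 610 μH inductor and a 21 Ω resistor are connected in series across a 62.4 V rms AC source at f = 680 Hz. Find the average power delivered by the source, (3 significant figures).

183 W

ω = 2πf = 4273 rad/s
X_L = ωL = 2.61 Ω
Z = 21.0 + j2.61 Ω
|Z| = √(21.0² + 2.61²) = 21.2 Ω
∠Z = arctan(2.61/21.0) = 7.07°
I = V/|Z| = 2.95 A
P = VI cos φ = 62.4 × 2.95 × cos(7.07°) = 183 W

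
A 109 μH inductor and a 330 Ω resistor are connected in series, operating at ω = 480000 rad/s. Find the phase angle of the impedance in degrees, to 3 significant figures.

X_L = ωL = 52.3 Ω
Z = 330 + j52.3 Ω
|Z| = √(330² + 52.3²) = 334 Ω
∠Z = arctan(52.3/330) = 9.01°

9.01°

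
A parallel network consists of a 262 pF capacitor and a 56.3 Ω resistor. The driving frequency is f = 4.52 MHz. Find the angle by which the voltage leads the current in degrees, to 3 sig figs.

ω = 2πf = 2.84e+07 rad/s
X_C = 1/(ωC) = 134 Ω
Parallel: admittances add. Y = 1/R + jωC
Y = (0.0178 + j0.00744) S
|Y| = 0.0193 S → |Z| = 1/|Y| = 51.9 Ω, ∠Z = −∠Y = -22.7°

-22.7°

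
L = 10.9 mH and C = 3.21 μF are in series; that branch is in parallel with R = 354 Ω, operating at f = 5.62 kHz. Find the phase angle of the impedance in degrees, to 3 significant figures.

43.3°

ω = 2πf = 35310 rad/s
X_L = ωL = 385 Ω
X_C = 1/(ωC) = 8.82 Ω
Branch 1: Z₁ = R = 354 Ω
Branch 2 (series LC): Z₂ = j(X_L − X_C) = j376 Ω
Parallel: Z = Z₁Z₂/(Z₁+Z₂), |Z| = 258 Ω, ∠Z = 43.3°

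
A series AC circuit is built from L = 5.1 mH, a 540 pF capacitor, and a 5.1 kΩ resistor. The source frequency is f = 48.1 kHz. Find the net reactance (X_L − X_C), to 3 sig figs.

-4590 Ω

ω = 2πf = 302200 rad/s
X_L = ωL = 1540 Ω
X_C = 1/(ωC) = 6130 Ω
X = 1540 − 6130 = -4590 Ω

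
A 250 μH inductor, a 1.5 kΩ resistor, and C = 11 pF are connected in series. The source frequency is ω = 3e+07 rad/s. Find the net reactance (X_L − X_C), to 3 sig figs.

4470 Ω

X_L = ωL = 7500 Ω
X_C = 1/(ωC) = 3030 Ω
X = 7500 − 3030 = 4470 Ω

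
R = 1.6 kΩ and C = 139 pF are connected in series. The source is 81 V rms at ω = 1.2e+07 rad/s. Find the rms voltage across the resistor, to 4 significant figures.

75.85 V

X_C = 1/(ωC) = 599.5 Ω
Z = 1600 − j599.5 Ω
|Z| = √(1600² + 599.5²) = 1709 Ω
I = V/|Z| = 47.41 mA
V_R = I·|Z_R| = 0.04741 × 1600 = 75.85 V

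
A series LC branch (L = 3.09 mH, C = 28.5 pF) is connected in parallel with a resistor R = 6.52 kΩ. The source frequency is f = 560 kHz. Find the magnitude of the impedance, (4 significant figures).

891.8 Ω

ω = 2πf = 3.519e+06 rad/s
X_L = ωL = 10870 Ω
X_C = 1/(ωC) = 9972 Ω
Branch 1: Z₁ = R = 6520 Ω
Branch 2 (series LC): Z₂ = j(X_L − X_C) = j900.3 Ω
Parallel: Z = Z₁Z₂/(Z₁+Z₂), |Z| = 891.8 Ω, ∠Z = 82.14°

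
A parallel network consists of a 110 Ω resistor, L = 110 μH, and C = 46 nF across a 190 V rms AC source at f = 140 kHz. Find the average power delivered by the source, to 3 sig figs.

ω = 2πf = 879600 rad/s
X_L = ωL = 96.8 Ω
X_C = 1/(ωC) = 24.7 Ω
Parallel: admittances add. Y = 1/R + 1/(jωL) + jωC
Y = (0.00909 + j0.0301) S
|Y| = 0.0315 S → |Z| = 1/|Y| = 31.8 Ω, ∠Z = −∠Y = -73.2°
I = V/|Z| = 5.98 A
P = VI cos φ = 190 × 5.98 × cos(-73.2°) = 328 W

328 W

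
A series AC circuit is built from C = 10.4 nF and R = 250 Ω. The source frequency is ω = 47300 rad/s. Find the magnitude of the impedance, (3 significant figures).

X_C = 1/(ωC) = 2030 Ω
Z = 250 − j2030 Ω
|Z| = √(250² + 2030²) = 2050 Ω

2050 Ω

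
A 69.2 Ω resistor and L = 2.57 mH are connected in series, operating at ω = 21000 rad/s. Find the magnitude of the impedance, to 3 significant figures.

87.8 Ω

X_L = ωL = 54.0 Ω
Z = 69.2 + j54.0 Ω
|Z| = √(69.2² + 54.0²) = 87.8 Ω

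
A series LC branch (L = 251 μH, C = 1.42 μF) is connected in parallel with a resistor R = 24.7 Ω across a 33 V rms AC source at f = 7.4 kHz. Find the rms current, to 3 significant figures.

ω = 2πf = 46500 rad/s
X_L = ωL = 11.7 Ω
X_C = 1/(ωC) = 15.1 Ω
Branch 1: Z₁ = R = 24.7 Ω
Branch 2 (series LC): Z₂ = j(X_L − X_C) = −j3.48 Ω
Parallel: Z = Z₁Z₂/(Z₁+Z₂), |Z| = 3.44 Ω, ∠Z = -82.0°
I = V/|Z| = 33/3.44 = 9.59 A

9.59 A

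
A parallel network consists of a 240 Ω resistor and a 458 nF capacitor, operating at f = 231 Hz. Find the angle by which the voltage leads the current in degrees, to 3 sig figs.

ω = 2πf = 1451 rad/s
X_C = 1/(ωC) = 1500 Ω
Parallel: admittances add. Y = 1/R + jωC
Y = (0.00417 + j0.000665) S
|Y| = 0.00422 S → |Z| = 1/|Y| = 237 Ω, ∠Z = −∠Y = -9.06°

-9.06°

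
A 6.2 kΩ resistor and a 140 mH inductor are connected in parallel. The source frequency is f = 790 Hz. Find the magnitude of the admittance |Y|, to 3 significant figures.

ω = 2πf = 4964 rad/s
X_L = ωL = 695 Ω
Parallel: admittances add. Y = 1/R + 1/(jωL)
Y = (0.000161 − j0.00144) S
|Y| = 0.00145 S → |Z| = 1/|Y| = 691 Ω, ∠Z = −∠Y = 83.6°

1.45 mS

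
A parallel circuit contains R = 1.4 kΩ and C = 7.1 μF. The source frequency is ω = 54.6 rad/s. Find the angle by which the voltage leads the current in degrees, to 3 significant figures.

-28.5°

X_C = 1/(ωC) = 2580 Ω
Parallel: admittances add. Y = 1/R + jωC
Y = (0.000714 + j0.000388) S
|Y| = 0.000813 S → |Z| = 1/|Y| = 1230 Ω, ∠Z = −∠Y = -28.5°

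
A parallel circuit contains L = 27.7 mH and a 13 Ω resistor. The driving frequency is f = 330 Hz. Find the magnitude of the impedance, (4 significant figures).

ω = 2πf = 2073 rad/s
X_L = ωL = 57.43 Ω
Parallel: admittances add. Y = 1/R + 1/(jωL)
Y = (0.07692 − j0.01741) S
|Y| = 0.07887 S → |Z| = 1/|Y| = 12.68 Ω, ∠Z = −∠Y = 12.75°

12.68 Ω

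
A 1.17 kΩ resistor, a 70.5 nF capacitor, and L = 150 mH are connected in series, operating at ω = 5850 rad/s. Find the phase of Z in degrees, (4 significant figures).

-52.90°

X_L = ωL = 877.5 Ω
X_C = 1/(ωC) = 2425 Ω
Net reactance X = X_L − X_C = -1547 Ω
Z = 1170 − j1547 Ω
|Z| = √(1170² + 1547²) = 1940 Ω
∠Z = arctan(-1547/1170) = -52.90°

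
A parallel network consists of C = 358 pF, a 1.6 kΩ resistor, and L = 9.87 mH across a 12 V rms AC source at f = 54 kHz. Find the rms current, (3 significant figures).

7.80 mA

ω = 2πf = 339300 rad/s
X_L = ωL = 3350 Ω
X_C = 1/(ωC) = 8230 Ω
Parallel: admittances add. Y = 1/R + 1/(jωL) + jωC
Y = (0.000625 − j0.000177) S
|Y| = 0.000650 S → |Z| = 1/|Y| = 1540 Ω, ∠Z = −∠Y = 15.8°
I = V/|Z| = 12/1540 = 7.80 mA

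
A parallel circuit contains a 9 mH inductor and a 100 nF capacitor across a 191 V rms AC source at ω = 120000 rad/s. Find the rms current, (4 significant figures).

2.115 A

X_L = ωL = 1080 Ω
X_C = 1/(ωC) = 83.33 Ω
Parallel: admittances add. Y = 1/(jωL) + jωC
Y = (0 + j0.01107) S
|Y| = 0.01107 S → |Z| = 1/|Y| = 90.30 Ω, ∠Z = −∠Y = -90.00°
I = V/|Z| = 191/90.30 = 2.115 A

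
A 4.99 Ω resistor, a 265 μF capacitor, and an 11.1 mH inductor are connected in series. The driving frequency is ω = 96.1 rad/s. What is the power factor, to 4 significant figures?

0.1295

X_L = ωL = 1.067 Ω
X_C = 1/(ωC) = 39.27 Ω
Net reactance X = X_L − X_C = -38.20 Ω
Z = 4.990 − j38.20 Ω
|Z| = √(4.990² + 38.20²) = 38.53 Ω
∠Z = arctan(-38.20/4.990) = -82.56°
cos φ = cos(-82.56°) = 0.1295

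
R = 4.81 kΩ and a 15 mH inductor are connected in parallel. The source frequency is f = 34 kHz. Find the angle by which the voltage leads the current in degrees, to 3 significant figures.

ω = 2πf = 213600 rad/s
X_L = ωL = 3200 Ω
Parallel: admittances add. Y = 1/R + 1/(jωL)
Y = (0.000208 − j0.000312) S
|Y| = 0.000375 S → |Z| = 1/|Y| = 2670 Ω, ∠Z = −∠Y = 56.3°

56.3°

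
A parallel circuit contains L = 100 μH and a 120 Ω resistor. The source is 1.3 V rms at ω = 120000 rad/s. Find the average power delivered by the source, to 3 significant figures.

X_L = ωL = 12.0 Ω
Parallel: admittances add. Y = 1/R + 1/(jωL)
Y = (0.00833 − j0.0833) S
|Y| = 0.0837 S → |Z| = 1/|Y| = 11.9 Ω, ∠Z = −∠Y = 84.3°
I = V/|Z| = 109 mA
P = VI cos φ = 1.3 × 0.109 × cos(84.3°) = 14.1 mW

14.1 mW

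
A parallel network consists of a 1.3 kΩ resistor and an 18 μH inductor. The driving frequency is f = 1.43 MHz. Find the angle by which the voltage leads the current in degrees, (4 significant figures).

ω = 2πf = 8.985e+06 rad/s
X_L = ωL = 161.7 Ω
Parallel: admittances add. Y = 1/R + 1/(jωL)
Y = (0.0007692 − j0.006183) S
|Y| = 0.006231 S → |Z| = 1/|Y| = 160.5 Ω, ∠Z = −∠Y = 82.91°

82.91°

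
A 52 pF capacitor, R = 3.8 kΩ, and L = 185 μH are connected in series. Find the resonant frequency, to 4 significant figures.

1.623 MHz

ω₀ = 1/√(LC) = 1/√(0.000185 × 5.2e-11) = 1.02e+07 rad/s
f₀ = ω₀/(2π) = 1.623 MHz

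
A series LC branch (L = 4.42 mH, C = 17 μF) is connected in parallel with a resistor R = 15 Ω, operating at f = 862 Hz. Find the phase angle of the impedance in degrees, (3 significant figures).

48.9°

ω = 2πf = 5416 rad/s
X_L = ωL = 23.9 Ω
X_C = 1/(ωC) = 10.9 Ω
Branch 1: Z₁ = R = 15.0 Ω
Branch 2 (series LC): Z₂ = j(X_L − X_C) = j13.1 Ω
Parallel: Z = Z₁Z₂/(Z₁+Z₂), |Z| = 9.86 Ω, ∠Z = 48.9°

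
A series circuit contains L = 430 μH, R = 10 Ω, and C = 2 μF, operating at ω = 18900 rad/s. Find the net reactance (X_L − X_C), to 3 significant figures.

X_L = ωL = 8.13 Ω
X_C = 1/(ωC) = 26.5 Ω
X = 8.13 − 26.5 = -18.3 Ω

-18.3 Ω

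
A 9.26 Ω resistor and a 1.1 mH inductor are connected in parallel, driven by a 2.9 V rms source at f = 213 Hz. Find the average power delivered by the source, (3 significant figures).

ω = 2πf = 1338 rad/s
X_L = ωL = 1.47 Ω
Parallel: admittances add. Y = 1/R + 1/(jωL)
Y = (0.108 − j0.679) S
|Y| = 0.688 S → |Z| = 1/|Y| = 1.45 Ω, ∠Z = −∠Y = 81.0°
I = V/|Z| = 1.99 A
P = VI cos φ = 2.9 × 1.99 × cos(81.0°) = 908 mW

908 mW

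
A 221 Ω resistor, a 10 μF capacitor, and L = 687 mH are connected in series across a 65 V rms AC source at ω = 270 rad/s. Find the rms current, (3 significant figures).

226 mA

X_L = ωL = 185 Ω
X_C = 1/(ωC) = 370 Ω
Net reactance X = X_L − X_C = -185 Ω
Z = 221 − j185 Ω
|Z| = √(221² + 185²) = 288 Ω
I = V/|Z| = 65/288 = 226 mA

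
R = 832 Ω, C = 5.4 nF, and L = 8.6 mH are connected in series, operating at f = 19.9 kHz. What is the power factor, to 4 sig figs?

0.8988

ω = 2πf = 125000 rad/s
X_L = ωL = 1075 Ω
X_C = 1/(ωC) = 1481 Ω
Net reactance X = X_L − X_C = -405.8 Ω
Z = 832.0 − j405.8 Ω
|Z| = √(832.0² + 405.8²) = 925.7 Ω
∠Z = arctan(-405.8/832.0) = -26.00°
cos φ = cos(-26.00°) = 0.8988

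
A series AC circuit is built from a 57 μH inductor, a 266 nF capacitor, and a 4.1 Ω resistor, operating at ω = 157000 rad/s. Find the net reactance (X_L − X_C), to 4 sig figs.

-15.00 Ω

X_L = ωL = 8.949 Ω
X_C = 1/(ωC) = 23.95 Ω
X = 8.949 − 23.95 = -15.00 Ω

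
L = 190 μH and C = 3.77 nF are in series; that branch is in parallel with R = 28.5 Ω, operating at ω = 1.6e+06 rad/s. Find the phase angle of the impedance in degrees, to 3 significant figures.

11.7°

X_L = ωL = 304 Ω
X_C = 1/(ωC) = 166 Ω
Branch 1: Z₁ = R = 28.5 Ω
Branch 2 (series LC): Z₂ = j(X_L − X_C) = j138 Ω
Parallel: Z = Z₁Z₂/(Z₁+Z₂), |Z| = 27.9 Ω, ∠Z = 11.7°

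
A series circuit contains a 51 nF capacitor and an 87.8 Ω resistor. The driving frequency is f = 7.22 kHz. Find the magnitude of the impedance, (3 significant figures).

ω = 2πf = 45360 rad/s
X_C = 1/(ωC) = 432 Ω
Z = 87.8 − j432 Ω
|Z| = √(87.8² + 432²) = 441 Ω

441 Ω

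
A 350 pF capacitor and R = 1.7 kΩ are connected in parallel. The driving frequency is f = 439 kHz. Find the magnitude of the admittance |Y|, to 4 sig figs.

ω = 2πf = 2.758e+06 rad/s
X_C = 1/(ωC) = 1036 Ω
Parallel: admittances add. Y = 1/R + jωC
Y = (0.0005882 + j0.0009654) S
|Y| = 0.001131 S → |Z| = 1/|Y| = 884.6 Ω, ∠Z = −∠Y = -58.65°

1.131 mS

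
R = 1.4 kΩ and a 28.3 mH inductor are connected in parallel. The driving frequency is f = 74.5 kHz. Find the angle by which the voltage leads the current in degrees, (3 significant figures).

ω = 2πf = 468100 rad/s
X_L = ωL = 13200 Ω
Parallel: admittances add. Y = 1/R + 1/(jωL)
Y = (0.000714 − j7.55e-05) S
|Y| = 0.000718 S → |Z| = 1/|Y| = 1390 Ω, ∠Z = −∠Y = 6.03°

6.03°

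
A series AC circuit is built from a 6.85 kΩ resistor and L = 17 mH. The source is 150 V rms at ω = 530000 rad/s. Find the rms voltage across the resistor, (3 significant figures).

X_L = ωL = 9010 Ω
Z = 6850 + j9010 Ω
|Z| = √(6850² + 9010²) = 11300 Ω
I = V/|Z| = 13.3 mA
V_R = I·|Z_R| = 0.0133 × 6850 = 90.8 V

90.8 V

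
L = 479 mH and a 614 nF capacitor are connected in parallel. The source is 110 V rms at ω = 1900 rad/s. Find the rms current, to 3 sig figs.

X_L = ωL = 910 Ω
X_C = 1/(ωC) = 857 Ω
Parallel: admittances add. Y = 1/(jωL) + jωC
Y = (0 + j6.78e-05) S
|Y| = 6.78e-05 S → |Z| = 1/|Y| = 14700 Ω, ∠Z = −∠Y = -90.0°
I = V/|Z| = 110/14700 = 7.46 mA

7.46 mA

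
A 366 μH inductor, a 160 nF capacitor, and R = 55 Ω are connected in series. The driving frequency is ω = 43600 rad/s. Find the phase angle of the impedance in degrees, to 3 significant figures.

X_L = ωL = 16.0 Ω
X_C = 1/(ωC) = 143 Ω
Net reactance X = X_L − X_C = -127 Ω
Z = 55.0 − j127 Ω
|Z| = √(55.0² + 127²) = 139 Ω
∠Z = arctan(-127/55.0) = -66.6°

-66.6°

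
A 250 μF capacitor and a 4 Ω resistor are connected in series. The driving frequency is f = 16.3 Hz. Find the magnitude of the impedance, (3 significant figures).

39.3 Ω

ω = 2πf = 102.4 rad/s
X_C = 1/(ωC) = 39.1 Ω
Z = 4.00 − j39.1 Ω
|Z| = √(4.00² + 39.1²) = 39.3 Ω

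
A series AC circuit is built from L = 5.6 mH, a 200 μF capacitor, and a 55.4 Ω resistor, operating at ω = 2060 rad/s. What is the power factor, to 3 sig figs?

X_L = ωL = 11.5 Ω
X_C = 1/(ωC) = 2.43 Ω
Net reactance X = X_L − X_C = 9.11 Ω
Z = 55.4 + j9.11 Ω
|Z| = √(55.4² + 9.11²) = 56.1 Ω
∠Z = arctan(9.11/55.4) = 9.34°
cos φ = cos(9.34°) = 0.987

0.987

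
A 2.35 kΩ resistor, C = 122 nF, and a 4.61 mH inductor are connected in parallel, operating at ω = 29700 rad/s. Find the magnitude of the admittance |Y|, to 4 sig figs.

3.705 mS

X_L = ωL = 136.9 Ω
X_C = 1/(ωC) = 276.0 Ω
Parallel: admittances add. Y = 1/R + 1/(jωL) + jωC
Y = (0.0004255 − j0.003680) S
|Y| = 0.003705 S → |Z| = 1/|Y| = 269.9 Ω, ∠Z = −∠Y = 83.40°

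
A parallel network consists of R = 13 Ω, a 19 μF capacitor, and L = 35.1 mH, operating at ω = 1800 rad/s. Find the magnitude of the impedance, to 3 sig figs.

12.6 Ω

X_L = ωL = 63.2 Ω
X_C = 1/(ωC) = 29.2 Ω
Parallel: admittances add. Y = 1/R + 1/(jωL) + jωC
Y = (0.0769 + j0.0184) S
|Y| = 0.0791 S → |Z| = 1/|Y| = 12.6 Ω, ∠Z = −∠Y = -13.4°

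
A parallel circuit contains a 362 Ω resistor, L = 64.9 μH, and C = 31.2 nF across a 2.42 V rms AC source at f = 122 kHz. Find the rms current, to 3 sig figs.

11.4 mA

ω = 2πf = 766500 rad/s
X_L = ωL = 49.7 Ω
X_C = 1/(ωC) = 41.8 Ω
Parallel: admittances add. Y = 1/R + 1/(jωL) + jωC
Y = (0.00276 + j0.00382) S
|Y| = 0.00471 S → |Z| = 1/|Y| = 212 Ω, ∠Z = −∠Y = -54.1°
I = V/|Z| = 2.42/212 = 11.4 mA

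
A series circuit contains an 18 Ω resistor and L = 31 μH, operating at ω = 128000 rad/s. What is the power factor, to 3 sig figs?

X_L = ωL = 3.97 Ω
Z = 18.0 + j3.97 Ω
|Z| = √(18.0² + 3.97²) = 18.4 Ω
∠Z = arctan(3.97/18.0) = 12.4°
cos φ = cos(12.4°) = 0.977

0.977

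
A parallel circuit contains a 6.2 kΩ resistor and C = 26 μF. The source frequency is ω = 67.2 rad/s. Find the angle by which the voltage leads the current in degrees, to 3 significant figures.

-84.7°

X_C = 1/(ωC) = 572 Ω
Parallel: admittances add. Y = 1/R + jωC
Y = (0.000161 + j0.00175) S
|Y| = 0.00175 S → |Z| = 1/|Y| = 570 Ω, ∠Z = −∠Y = -84.7°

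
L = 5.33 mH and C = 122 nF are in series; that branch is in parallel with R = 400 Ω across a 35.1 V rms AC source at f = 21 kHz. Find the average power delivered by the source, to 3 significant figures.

3.08 W

ω = 2πf = 131900 rad/s
X_L = ωL = 703 Ω
X_C = 1/(ωC) = 62.1 Ω
Branch 1: Z₁ = R = 400 Ω
Branch 2 (series LC): Z₂ = j(X_L − X_C) = j641 Ω
Parallel: Z = Z₁Z₂/(Z₁+Z₂), |Z| = 339 Ω, ∠Z = 32.0°
I = V/|Z| = 103 mA
P = VI cos φ = 35.1 × 0.103 × cos(32.0°) = 3.08 W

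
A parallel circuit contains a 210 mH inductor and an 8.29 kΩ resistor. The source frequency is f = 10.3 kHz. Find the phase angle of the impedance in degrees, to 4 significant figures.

ω = 2πf = 64720 rad/s
X_L = ωL = 13590 Ω
Parallel: admittances add. Y = 1/R + 1/(jωL)
Y = (0.0001206 − j7.358e-05) S
|Y| = 0.0001413 S → |Z| = 1/|Y| = 7077 Ω, ∠Z = −∠Y = 31.38°

31.38°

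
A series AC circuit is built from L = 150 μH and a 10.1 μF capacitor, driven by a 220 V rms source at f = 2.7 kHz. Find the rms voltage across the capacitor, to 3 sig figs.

ω = 2πf = 16960 rad/s
X_L = ωL = 2.54 Ω
X_C = 1/(ωC) = 5.84 Ω
Net reactance X = X_L − X_C = -3.29 Ω
Z = − j3.29 Ω
|Z| = √(0² + 3.29²) = 3.29 Ω
I = V/|Z| = 66.8 A
V_C = I·|Z_C| = 66.8 × 5.84 = 390 V

390 V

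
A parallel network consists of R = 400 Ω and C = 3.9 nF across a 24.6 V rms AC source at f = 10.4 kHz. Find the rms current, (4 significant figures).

61.82 mA

ω = 2πf = 65350 rad/s
X_C = 1/(ωC) = 3924 Ω
Parallel: admittances add. Y = 1/R + jωC
Y = (0.002500 + j0.0002548) S
|Y| = 0.002513 S → |Z| = 1/|Y| = 397.9 Ω, ∠Z = −∠Y = -5.821°
I = V/|Z| = 24.6/397.9 = 61.82 mA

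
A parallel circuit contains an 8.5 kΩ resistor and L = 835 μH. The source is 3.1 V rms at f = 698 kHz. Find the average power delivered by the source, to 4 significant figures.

1.131 mW

ω = 2πf = 4.386e+06 rad/s
X_L = ωL = 3662 Ω
Parallel: admittances add. Y = 1/R + 1/(jωL)
Y = (0.0001176 − j0.0002731) S
|Y| = 0.0002973 S → |Z| = 1/|Y| = 3363 Ω, ∠Z = −∠Y = 66.69°
I = V/|Z| = 921.7 μA
P = VI cos φ = 3.1 × 0.0009217 × cos(66.69°) = 1.131 mW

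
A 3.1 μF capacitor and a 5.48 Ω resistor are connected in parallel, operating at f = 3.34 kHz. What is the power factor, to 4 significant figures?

0.9419

ω = 2πf = 20990 rad/s
X_C = 1/(ωC) = 15.37 Ω
Parallel: admittances add. Y = 1/R + jωC
Y = (0.1825 + j0.06506) S
|Y| = 0.1937 S → |Z| = 1/|Y| = 5.162 Ω, ∠Z = −∠Y = -19.62°
cos φ = cos(-19.62°) = 0.9419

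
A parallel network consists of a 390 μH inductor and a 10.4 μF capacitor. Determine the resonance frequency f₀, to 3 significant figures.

2.50 kHz

ω₀ = 1/√(LC) = 1/√(0.00039 × 1.04e-05) = 15700 rad/s
f₀ = ω₀/(2π) = 2.50 kHz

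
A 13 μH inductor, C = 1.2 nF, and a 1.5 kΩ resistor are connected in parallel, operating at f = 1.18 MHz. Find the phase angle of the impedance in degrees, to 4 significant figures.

65.72°

ω = 2πf = 7.414e+06 rad/s
X_L = ωL = 96.38 Ω
X_C = 1/(ωC) = 112.4 Ω
Parallel: admittances add. Y = 1/R + 1/(jωL) + jωC
Y = (0.0006667 − j0.001478) S
|Y| = 0.001622 S → |Z| = 1/|Y| = 616.7 Ω, ∠Z = −∠Y = 65.72°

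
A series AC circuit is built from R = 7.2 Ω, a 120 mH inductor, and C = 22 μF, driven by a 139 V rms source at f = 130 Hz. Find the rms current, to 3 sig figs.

3.23 A

ω = 2πf = 816.8 rad/s
X_L = ωL = 98.0 Ω
X_C = 1/(ωC) = 55.6 Ω
Net reactance X = X_L − X_C = 42.4 Ω
Z = 7.20 + j42.4 Ω
|Z| = √(7.20² + 42.4²) = 43.0 Ω
I = V/|Z| = 139/43.0 = 3.23 A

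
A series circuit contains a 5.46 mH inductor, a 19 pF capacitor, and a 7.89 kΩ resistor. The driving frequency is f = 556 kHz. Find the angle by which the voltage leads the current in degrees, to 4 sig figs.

ω = 2πf = 3.493e+06 rad/s
X_L = ωL = 19070 Ω
X_C = 1/(ωC) = 15070 Ω
Net reactance X = X_L − X_C = 4008 Ω
Z = 7890 + j4008 Ω
|Z| = √(7890² + 4008²) = 8850 Ω
∠Z = arctan(4008/7890) = 26.93°

26.93°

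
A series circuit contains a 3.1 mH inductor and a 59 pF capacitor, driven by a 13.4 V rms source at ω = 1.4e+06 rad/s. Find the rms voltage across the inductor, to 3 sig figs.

X_L = ωL = 4340 Ω
X_C = 1/(ωC) = 12100 Ω
Net reactance X = X_L − X_C = -7770 Ω
Z = − j7770 Ω
|Z| = √(0² + 7770²) = 7770 Ω
I = V/|Z| = 1.73 mA
V_L = I·|Z_L| = 0.00173 × 4340 = 7.49 V

7.49 V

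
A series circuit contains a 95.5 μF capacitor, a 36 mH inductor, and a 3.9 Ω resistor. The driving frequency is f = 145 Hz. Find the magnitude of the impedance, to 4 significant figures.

21.66 Ω

ω = 2πf = 911.1 rad/s
X_L = ωL = 32.80 Ω
X_C = 1/(ωC) = 11.49 Ω
Net reactance X = X_L − X_C = 21.30 Ω
Z = 3.900 + j21.30 Ω
|Z| = √(3.900² + 21.30²) = 21.66 Ω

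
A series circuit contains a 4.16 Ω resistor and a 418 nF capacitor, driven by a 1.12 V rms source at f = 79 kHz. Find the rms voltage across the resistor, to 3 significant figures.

ω = 2πf = 496400 rad/s
X_C = 1/(ωC) = 4.82 Ω
Z = 4.16 − j4.82 Ω
|Z| = √(4.16² + 4.82²) = 6.37 Ω
I = V/|Z| = 176 mA
V_R = I·|Z_R| = 0.176 × 4.16 = 0.732 V

0.732 V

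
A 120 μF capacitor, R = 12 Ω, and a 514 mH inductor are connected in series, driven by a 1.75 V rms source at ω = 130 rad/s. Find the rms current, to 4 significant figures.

142.2 mA

X_L = ωL = 66.82 Ω
X_C = 1/(ωC) = 64.10 Ω
Net reactance X = X_L − X_C = 2.717 Ω
Z = 12.00 + j2.717 Ω
|Z| = √(12.00² + 2.717²) = 12.30 Ω
I = V/|Z| = 1.75/12.30 = 142.2 mA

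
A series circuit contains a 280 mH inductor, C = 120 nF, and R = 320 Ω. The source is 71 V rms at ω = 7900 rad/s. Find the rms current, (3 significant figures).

59.1 mA

X_L = ωL = 2210 Ω
X_C = 1/(ωC) = 1050 Ω
Net reactance X = X_L − X_C = 1160 Ω
Z = 320 + j1160 Ω
|Z| = √(320² + 1160²) = 1200 Ω
I = V/|Z| = 71/1200 = 59.1 mA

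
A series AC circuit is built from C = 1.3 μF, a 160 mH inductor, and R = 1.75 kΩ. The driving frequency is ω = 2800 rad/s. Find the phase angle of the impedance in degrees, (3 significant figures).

X_L = ωL = 448 Ω
X_C = 1/(ωC) = 275 Ω
Net reactance X = X_L − X_C = 173 Ω
Z = 1750 + j173 Ω
|Z| = √(1750² + 173²) = 1760 Ω
∠Z = arctan(173/1750) = 5.65°

5.65°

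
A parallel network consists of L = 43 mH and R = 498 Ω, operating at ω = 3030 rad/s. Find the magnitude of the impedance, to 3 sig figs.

X_L = ωL = 130 Ω
Parallel: admittances add. Y = 1/R + 1/(jωL)
Y = (0.00201 − j0.00768) S
|Y| = 0.00793 S → |Z| = 1/|Y| = 126 Ω, ∠Z = −∠Y = 75.3°

126 Ω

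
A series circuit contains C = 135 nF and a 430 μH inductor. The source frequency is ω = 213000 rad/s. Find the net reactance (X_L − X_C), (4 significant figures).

56.81 Ω

X_L = ωL = 91.59 Ω
X_C = 1/(ωC) = 34.78 Ω
X = 91.59 − 34.78 = 56.81 Ω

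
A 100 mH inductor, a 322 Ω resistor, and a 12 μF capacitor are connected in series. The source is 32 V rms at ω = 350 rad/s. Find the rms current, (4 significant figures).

84.06 mA

X_L = ωL = 35.00 Ω
X_C = 1/(ωC) = 238.1 Ω
Net reactance X = X_L − X_C = -203.1 Ω
Z = 322.0 − j203.1 Ω
|Z| = √(322.0² + 203.1²) = 380.7 Ω
I = V/|Z| = 32/380.7 = 84.06 mA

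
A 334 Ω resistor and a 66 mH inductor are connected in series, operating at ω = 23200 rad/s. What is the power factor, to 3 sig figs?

X_L = ωL = 1530 Ω
Z = 334 + j1530 Ω
|Z| = √(334² + 1530²) = 1570 Ω
∠Z = arctan(1530/334) = 77.7°
cos φ = cos(77.7°) = 0.213

0.213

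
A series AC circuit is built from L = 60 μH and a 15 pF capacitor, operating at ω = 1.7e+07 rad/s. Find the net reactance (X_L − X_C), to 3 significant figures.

X_L = ωL = 1020 Ω
X_C = 1/(ωC) = 3920 Ω
X = 1020 − 3920 = -2900 Ω

-2900 Ω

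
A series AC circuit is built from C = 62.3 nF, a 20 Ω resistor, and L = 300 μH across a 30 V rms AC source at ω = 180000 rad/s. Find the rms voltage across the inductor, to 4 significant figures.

X_L = ωL = 54.00 Ω
X_C = 1/(ωC) = 89.17 Ω
Net reactance X = X_L − X_C = -35.17 Ω
Z = 20.00 − j35.17 Ω
|Z| = √(20.00² + 35.17²) = 40.46 Ω
I = V/|Z| = 741.4 mA
V_L = I·|Z_L| = 0.7414 × 54.00 = 40.04 V

40.04 V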